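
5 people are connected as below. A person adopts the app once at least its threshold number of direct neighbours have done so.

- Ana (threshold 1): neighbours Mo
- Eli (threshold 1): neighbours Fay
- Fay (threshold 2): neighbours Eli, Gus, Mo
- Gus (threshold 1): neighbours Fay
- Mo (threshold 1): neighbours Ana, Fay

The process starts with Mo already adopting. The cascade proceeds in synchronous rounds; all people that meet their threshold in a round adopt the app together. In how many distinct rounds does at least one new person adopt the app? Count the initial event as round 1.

2

Round 1 — Mo adopts the app (initial).
Round 2 — checking thresholds:
  Ana: 1 of 1 neighbours ≥ 1, adopts the app.
  Fay: 1 of 3 neighbours < 2, below threshold.
Round 3 — no new adoptions; cascade stops.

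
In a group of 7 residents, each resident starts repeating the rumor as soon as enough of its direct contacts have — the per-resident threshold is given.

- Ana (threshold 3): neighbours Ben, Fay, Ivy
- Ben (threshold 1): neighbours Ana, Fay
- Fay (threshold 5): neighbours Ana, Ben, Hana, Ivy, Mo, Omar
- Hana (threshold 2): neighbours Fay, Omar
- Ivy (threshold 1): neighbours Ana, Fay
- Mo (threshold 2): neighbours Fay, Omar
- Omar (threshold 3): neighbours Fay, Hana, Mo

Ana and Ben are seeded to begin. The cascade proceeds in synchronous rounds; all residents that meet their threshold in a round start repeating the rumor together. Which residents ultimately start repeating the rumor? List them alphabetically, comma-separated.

Ana, Ben, Ivy

Round 1 — Ana, Ben start repeating the rumor (initial).
Round 2 — checking thresholds:
  Fay: 2 of 6 neighbours < 5, holds.
  Ivy: 1 of 2 neighbours ≥ 1, starts repeating the rumor.
Round 3 — no new spreads; cascade stops.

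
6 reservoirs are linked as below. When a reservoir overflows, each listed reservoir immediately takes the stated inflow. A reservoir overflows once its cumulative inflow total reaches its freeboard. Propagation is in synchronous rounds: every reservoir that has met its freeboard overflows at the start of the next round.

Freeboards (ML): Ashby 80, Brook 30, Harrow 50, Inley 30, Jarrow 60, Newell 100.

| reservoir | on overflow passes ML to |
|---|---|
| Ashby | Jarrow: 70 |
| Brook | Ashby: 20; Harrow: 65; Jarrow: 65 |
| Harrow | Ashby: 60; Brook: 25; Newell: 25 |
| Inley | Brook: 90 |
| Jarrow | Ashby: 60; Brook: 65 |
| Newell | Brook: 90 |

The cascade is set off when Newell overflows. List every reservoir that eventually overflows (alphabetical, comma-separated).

Round 1 — Newell overflows (initial).
  Brook: +90 → 90 ≥ 30
Round 2 — Brook overflows.
  Ashby: +20 → 20 < 80
  Harrow: +65 → 65 ≥ 50
  Jarrow: +65 → 65 ≥ 60
Round 3 — Harrow, Jarrow overflow.
  Ashby: +60+60 → 140 ≥ 80
Round 4 — Ashby overflows.
No further overflows.

Ashby, Brook, Harrow, Jarrow, Newell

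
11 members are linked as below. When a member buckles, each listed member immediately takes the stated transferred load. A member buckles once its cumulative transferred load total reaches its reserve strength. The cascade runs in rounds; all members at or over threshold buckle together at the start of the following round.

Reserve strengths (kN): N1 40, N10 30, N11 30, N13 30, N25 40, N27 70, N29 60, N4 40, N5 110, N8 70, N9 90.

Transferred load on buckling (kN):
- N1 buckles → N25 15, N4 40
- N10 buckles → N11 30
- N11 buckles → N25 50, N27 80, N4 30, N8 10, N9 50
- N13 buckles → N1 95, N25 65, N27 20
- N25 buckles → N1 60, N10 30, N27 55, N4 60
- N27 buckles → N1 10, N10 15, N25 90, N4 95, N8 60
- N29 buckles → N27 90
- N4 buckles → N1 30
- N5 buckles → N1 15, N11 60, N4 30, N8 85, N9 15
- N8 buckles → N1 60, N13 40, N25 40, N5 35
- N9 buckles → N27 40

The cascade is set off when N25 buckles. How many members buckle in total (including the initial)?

Round 1 — N25 buckles (initial).
  N1: +60 → 60 ≥ 40
  N10: +30 → 30 ≥ 30
  N27: +55 → 55 < 70
  N4: +60 → 60 ≥ 40
Round 2 — N1, N10, N4 buckle.
  N11: +30 → 30 ≥ 30
Round 3 — N11 buckles.
  N27: +80 → 135 ≥ 70
  N8: +10 → 10 < 70
  N9: +50 → 50 < 90
Round 4 — N27 buckles.
  N8: +60 → 70 ≥ 70
Round 5 — N8 buckles.
  N13: +40 → 40 ≥ 30
  N5: +35 → 35 < 110
Round 6 — N13 buckles.
No further bucklings.

8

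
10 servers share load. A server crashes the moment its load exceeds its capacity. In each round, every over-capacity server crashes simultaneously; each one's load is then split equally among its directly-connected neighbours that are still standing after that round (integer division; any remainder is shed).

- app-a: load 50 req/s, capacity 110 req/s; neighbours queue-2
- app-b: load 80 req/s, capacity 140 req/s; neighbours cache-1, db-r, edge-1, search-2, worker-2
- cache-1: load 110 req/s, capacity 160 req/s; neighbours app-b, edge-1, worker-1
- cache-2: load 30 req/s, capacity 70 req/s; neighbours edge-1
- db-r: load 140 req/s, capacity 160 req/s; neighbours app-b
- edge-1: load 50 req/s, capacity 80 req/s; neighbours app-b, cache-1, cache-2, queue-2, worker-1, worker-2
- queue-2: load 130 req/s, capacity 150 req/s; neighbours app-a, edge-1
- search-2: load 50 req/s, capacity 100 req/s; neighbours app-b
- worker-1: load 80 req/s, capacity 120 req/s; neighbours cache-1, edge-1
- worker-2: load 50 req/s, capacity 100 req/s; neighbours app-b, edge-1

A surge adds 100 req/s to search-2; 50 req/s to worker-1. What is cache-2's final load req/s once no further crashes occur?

Round 1 — search-2 at 150 > 100; worker-1 at 130 > 120. search-2, worker-1 crash.
  search-2 sheds 150 req/s to app-b: 150 each.
    app-b: 80+150 = 230 > 140
  worker-1 sheds 130 req/s to cache-1, edge-1: 65 each.
    cache-1: 110+65 = 175 > 160
    edge-1: 50+65 = 115 > 80
Round 2 — app-b, cache-1, edge-1 crash.
  app-b sheds 230 req/s to db-r, worker-2: 115 each.
    db-r: 140+115 = 255 > 160
    worker-2: 50+115 = 165 > 100
  cache-1 sheds 175 req/s: no online neighbours, lost.
  edge-1 sheds 115 req/s to cache-2, queue-2, worker-2: 38 each (1 lost).
    cache-2: 30+38 = 68 ≤ 70
    queue-2: 130+38 = 168 > 150
    worker-2: 165+38 = 203 > 100
Round 3 — db-r, queue-2, worker-2 crash.
  db-r sheds 255 req/s: no online neighbours, lost.
  queue-2 sheds 168 req/s to app-a: 168 each.
    app-a: 50+168 = 218 > 110
  worker-2 sheds 203 req/s: no online neighbours, lost.
Round 4 — app-a crashes.
  app-a sheds 218 req/s: no online neighbours, lost.
No further crashes.

68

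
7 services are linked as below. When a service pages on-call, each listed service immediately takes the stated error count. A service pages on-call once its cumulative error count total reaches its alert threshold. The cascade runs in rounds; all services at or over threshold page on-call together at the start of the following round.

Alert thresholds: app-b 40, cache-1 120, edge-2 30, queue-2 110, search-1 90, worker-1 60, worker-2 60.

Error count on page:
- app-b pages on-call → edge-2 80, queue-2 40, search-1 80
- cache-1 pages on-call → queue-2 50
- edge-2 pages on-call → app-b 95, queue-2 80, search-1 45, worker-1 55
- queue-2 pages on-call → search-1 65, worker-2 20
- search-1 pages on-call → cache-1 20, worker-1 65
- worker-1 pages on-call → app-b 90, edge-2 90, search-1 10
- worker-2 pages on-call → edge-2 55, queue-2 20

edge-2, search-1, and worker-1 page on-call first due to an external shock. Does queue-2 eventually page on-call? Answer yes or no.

Round 1 — edge-2, search-1, worker-1 page on-call (initial).
  app-b: +95+90 → 185 ≥ 40
  cache-1: +20 → 20 < 120
  queue-2: +80 → 80 < 110
Round 2 — app-b pages on-call.
  queue-2: +40 → 120 ≥ 110
Round 3 — queue-2 pages on-call.
  worker-2: +20 → 20 < 60
No further pages.

yes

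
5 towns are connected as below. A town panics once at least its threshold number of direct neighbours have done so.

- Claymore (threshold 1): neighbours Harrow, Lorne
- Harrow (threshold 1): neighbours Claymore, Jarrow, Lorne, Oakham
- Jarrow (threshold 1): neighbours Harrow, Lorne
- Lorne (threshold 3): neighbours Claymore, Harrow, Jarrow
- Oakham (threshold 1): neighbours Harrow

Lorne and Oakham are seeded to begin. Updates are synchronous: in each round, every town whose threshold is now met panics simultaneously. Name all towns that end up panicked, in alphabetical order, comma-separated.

Claymore, Harrow, Jarrow, Lorne, Oakham

Round 1 — Lorne, Oakham panic (initial).
Round 2 — checking thresholds:
  Claymore: 1 of 2 neighbours ≥ 1, panics.
  Harrow: 2 of 4 neighbours ≥ 1, panics.
  Jarrow: 1 of 2 neighbours ≥ 1, panics.
Round 3 — no new panics; cascade stops.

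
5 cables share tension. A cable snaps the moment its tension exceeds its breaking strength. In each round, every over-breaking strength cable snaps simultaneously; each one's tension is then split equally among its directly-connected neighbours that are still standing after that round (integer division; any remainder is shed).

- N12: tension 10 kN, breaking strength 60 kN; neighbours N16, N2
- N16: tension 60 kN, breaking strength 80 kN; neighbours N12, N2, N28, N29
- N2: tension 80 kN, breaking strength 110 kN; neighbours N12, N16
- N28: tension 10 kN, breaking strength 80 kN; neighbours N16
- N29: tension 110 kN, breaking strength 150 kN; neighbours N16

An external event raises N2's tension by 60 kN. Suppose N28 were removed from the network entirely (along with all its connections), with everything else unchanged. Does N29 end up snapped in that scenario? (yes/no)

With N28 removed:
Round 1 — N2 at 140 > 110. N2 snaps.
  N2 sheds 140 kN to N12, N16: 70 each.
    N12: 10+70 = 80 > 60
    N16: 60+70 = 130 > 80
Round 2 — N12, N16 snap.
  N12 sheds 80 kN: no online neighbours, lost.
  N16 sheds 130 kN to N29: 130 each.
    N29: 110+130 = 240 > 150
Round 3 — N29 snaps.
  N29 sheds 240 kN: no online neighbours, lost.
No further breaks.

yes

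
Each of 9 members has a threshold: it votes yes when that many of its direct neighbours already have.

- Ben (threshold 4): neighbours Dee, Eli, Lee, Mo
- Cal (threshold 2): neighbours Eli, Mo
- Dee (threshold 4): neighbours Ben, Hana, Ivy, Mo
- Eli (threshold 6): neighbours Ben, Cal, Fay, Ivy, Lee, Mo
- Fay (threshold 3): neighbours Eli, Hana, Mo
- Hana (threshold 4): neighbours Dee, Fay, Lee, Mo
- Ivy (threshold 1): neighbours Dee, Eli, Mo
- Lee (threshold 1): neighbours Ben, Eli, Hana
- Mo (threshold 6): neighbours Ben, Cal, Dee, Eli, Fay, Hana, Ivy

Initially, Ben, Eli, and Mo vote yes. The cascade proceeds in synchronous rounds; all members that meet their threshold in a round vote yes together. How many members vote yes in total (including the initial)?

6

Round 1 — Ben, Eli, Mo vote yes (initial).
Round 2 — checking thresholds:
  Cal: 2 of 2 neighbours ≥ 2, votes yes.
  Dee: 2 of 4 neighbours < 4, holds.
  Fay: 2 of 3 neighbours < 3, holds.
  Hana: 1 of 4 neighbours < 4, holds.
  Ivy: 2 of 3 neighbours ≥ 1, votes yes.
  Lee: 2 of 3 neighbours ≥ 1, votes yes.
Round 3 — no new yes votes; cascade stops.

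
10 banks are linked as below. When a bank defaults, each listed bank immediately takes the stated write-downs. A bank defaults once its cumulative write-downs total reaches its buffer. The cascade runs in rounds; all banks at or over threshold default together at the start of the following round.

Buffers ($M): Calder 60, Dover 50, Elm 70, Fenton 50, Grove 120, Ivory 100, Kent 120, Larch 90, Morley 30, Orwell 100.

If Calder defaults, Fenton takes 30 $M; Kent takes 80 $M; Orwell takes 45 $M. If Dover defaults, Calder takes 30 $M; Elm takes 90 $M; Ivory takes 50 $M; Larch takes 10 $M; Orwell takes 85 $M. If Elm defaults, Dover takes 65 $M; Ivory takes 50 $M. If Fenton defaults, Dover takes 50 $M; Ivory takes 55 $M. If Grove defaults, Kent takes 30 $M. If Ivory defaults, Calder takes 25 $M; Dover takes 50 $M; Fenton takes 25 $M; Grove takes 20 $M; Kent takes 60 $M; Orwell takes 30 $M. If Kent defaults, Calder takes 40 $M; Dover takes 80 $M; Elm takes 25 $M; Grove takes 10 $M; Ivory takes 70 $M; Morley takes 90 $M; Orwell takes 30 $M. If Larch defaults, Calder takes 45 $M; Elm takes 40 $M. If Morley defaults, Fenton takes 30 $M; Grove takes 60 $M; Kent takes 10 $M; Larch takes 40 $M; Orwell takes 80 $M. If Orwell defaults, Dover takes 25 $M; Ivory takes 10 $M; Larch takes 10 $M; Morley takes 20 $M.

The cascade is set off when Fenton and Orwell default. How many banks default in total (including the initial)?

Round 1 — Fenton, Orwell default (initial).
  Dover: +50+25 → 75 ≥ 50
  Ivory: +55+10 → 65 < 100
  Larch: +10 → 10 < 90
  Morley: +20 → 20 < 30
Round 2 — Dover defaults.
  Calder: +30 → 30 < 60
  Elm: +90 → 90 ≥ 70
  Ivory: +50 → 115 ≥ 100
  Larch: +10 → 20 < 90
Round 3 — Elm, Ivory default.
  Calder: +25 → 55 < 60
  Grove: +20 → 20 < 120
  Kent: +60 → 60 < 120
No further defaults.

5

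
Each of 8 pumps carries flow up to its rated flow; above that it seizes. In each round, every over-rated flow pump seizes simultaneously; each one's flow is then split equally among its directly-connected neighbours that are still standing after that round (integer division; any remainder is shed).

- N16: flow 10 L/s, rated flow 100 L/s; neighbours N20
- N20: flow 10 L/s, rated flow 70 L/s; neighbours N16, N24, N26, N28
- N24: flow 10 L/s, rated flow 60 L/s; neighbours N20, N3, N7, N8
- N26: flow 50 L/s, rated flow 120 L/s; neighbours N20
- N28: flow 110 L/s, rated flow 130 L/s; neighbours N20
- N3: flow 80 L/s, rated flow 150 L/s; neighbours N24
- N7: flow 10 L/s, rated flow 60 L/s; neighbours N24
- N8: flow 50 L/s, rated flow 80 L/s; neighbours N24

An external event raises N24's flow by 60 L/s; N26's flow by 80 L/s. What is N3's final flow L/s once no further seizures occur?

Round 1 — N24 at 70 > 60; N26 at 130 > 120. N24, N26 seize.
  N24 sheds 70 L/s to N20, N3, N7, N8: 17 each (2 lost).
    N20: 10+17 = 27 ≤ 70
    N3: 80+17 = 97 ≤ 150
    N7: 10+17 = 27 ≤ 60
    N8: 50+17 = 67 ≤ 80
  N26 sheds 130 L/s to N20: 130 each.
    N20: 27+130 = 157 > 70
Round 2 — N20 seizes.
  N20 sheds 157 L/s to N16, N28: 78 each (1 lost).
    N16: 10+78 = 88 ≤ 100
    N28: 110+78 = 188 > 130
Round 3 — N28 seizes.
  N28 sheds 188 L/s: no online neighbours, lost.
No further seizures.

97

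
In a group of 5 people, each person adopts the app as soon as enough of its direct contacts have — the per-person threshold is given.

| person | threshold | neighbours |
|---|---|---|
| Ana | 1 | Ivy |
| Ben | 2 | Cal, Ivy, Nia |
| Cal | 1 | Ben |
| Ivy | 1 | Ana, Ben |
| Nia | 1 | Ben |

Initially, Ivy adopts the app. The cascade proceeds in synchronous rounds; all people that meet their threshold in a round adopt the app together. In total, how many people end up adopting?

2

Round 1 — Ivy adopts the app (initial).
Round 2 — checking thresholds:
  Ana: 1 of 1 neighbours ≥ 1, adopts the app.
  Ben: 1 of 3 neighbours < 2, not yet.
Round 3 — no new adoptions; cascade stops.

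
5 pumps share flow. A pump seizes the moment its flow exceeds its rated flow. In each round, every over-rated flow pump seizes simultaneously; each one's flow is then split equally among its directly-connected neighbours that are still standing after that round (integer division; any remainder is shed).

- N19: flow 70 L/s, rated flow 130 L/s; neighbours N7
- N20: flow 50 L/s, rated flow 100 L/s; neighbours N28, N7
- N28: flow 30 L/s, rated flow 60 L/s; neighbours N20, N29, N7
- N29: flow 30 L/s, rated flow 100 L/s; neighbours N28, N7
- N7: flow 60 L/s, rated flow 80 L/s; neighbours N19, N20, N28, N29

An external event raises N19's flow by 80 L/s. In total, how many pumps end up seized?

5

Round 1 — N19 at 150 > 130. N19 seizes.
  N19 sheds 150 L/s to N7: 150 each.
    N7: 60+150 = 210 > 80
Round 2 — N7 seizes.
  N7 sheds 210 L/s to N20, N28, N29: 70 each.
    N20: 50+70 = 120 > 100
    N28: 30+70 = 100 > 60
    N29: 30+70 = 100 ≤ 100
Round 3 — N20, N28 seize.
  N20 sheds 120 L/s: no online neighbours, lost.
  N28 sheds 100 L/s to N29: 100 each.
    N29: 100+100 = 200 > 100
Round 4 — N29 seizes.
  N29 sheds 200 L/s: no online neighbours, lost.
No further seizures.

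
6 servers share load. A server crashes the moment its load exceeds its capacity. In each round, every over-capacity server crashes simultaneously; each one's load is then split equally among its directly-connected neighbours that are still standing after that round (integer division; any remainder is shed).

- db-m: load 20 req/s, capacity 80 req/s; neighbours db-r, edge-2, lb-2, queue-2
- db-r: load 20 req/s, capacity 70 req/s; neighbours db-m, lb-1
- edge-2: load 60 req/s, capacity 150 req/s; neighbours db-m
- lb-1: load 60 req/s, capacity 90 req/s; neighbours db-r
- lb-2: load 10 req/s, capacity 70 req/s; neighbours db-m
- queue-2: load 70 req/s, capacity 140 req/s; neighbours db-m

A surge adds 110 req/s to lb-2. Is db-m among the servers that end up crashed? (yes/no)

yes

Round 1 — lb-2 at 120 > 70. lb-2 crashes.
  lb-2 sheds 120 req/s to db-m: 120 each.
    db-m: 20+120 = 140 > 80
Round 2 — db-m crashes.
  db-m sheds 140 req/s to db-r, edge-2, queue-2: 46 each (2 lost).
    db-r: 20+46 = 66 ≤ 70
    edge-2: 60+46 = 106 ≤ 150
    queue-2: 70+46 = 116 ≤ 140
No further crashes.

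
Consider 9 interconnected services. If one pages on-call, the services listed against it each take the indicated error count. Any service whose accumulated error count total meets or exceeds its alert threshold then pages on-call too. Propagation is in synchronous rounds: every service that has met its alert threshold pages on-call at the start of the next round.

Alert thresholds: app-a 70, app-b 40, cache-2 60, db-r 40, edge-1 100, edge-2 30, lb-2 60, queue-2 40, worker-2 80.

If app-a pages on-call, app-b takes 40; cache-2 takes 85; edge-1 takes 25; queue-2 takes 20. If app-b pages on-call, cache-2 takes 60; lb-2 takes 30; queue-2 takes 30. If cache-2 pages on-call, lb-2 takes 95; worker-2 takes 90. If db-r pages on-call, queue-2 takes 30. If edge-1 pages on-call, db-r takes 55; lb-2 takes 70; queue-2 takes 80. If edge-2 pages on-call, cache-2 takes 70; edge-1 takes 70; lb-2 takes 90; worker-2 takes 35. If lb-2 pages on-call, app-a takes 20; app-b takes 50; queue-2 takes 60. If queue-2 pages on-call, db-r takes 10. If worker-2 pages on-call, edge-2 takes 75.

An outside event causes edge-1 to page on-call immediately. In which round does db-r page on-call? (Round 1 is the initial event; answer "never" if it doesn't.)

2

Round 1 — edge-1 pages on-call (initial).
  db-r: +55 → 55 ≥ 40
  lb-2: +70 → 70 ≥ 60
  queue-2: +80 → 80 ≥ 40
Round 2 — db-r, lb-2, queue-2 page on-call.
  app-a: +20 → 20 < 70
  app-b: +50 → 50 ≥ 40
Round 3 — app-b pages on-call.
  cache-2: +60 → 60 ≥ 60
Round 4 — cache-2 pages on-call.
  worker-2: +90 → 90 ≥ 80
Round 5 — worker-2 pages on-call.
  edge-2: +75 → 75 ≥ 30
Round 6 — edge-2 pages on-call.
No further pages.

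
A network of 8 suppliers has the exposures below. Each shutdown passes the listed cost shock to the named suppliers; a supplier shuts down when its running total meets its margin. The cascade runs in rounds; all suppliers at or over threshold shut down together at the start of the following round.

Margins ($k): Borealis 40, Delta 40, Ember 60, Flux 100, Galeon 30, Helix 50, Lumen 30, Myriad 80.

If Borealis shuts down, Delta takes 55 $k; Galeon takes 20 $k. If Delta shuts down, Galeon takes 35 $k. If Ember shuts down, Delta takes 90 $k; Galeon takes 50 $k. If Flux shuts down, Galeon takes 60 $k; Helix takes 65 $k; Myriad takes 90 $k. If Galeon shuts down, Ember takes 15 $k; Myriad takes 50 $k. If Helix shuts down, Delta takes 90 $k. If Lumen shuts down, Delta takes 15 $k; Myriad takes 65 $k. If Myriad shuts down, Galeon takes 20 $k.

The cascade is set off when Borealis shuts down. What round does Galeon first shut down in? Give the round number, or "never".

Round 1 — Borealis shuts down (initial).
  Delta: +55 → 55 ≥ 40
  Galeon: +20 → 20 < 30
Round 2 — Delta shuts down.
  Galeon: +35 → 55 ≥ 30
Round 3 — Galeon shuts down.
  Ember: +15 → 15 < 60
  Myriad: +50 → 50 < 80
No further shutdowns.

3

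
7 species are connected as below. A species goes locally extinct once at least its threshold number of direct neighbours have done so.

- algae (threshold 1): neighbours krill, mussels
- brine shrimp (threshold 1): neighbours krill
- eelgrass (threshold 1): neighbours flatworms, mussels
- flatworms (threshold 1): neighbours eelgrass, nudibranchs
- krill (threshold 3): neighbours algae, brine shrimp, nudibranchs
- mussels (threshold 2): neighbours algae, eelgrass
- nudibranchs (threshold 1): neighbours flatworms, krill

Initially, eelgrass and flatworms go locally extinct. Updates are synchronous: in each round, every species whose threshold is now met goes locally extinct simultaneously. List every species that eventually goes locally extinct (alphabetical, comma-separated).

eelgrass, flatworms, nudibranchs

Round 1 — eelgrass, flatworms go locally extinct (initial).
Round 2 — checking thresholds:
  mussels: 1 of 2 neighbours < 2, not yet.
  nudibranchs: 1 of 2 neighbours ≥ 1, goes locally extinct.
Round 3 — no new extinctions; cascade stops.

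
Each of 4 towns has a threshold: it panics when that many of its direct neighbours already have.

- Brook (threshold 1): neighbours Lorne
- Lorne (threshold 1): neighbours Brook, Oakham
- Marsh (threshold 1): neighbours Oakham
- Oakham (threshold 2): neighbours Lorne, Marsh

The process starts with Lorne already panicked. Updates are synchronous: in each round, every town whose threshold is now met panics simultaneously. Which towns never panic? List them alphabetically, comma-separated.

Marsh, Oakham

Round 1 — Lorne panics (initial).
Round 2 — checking thresholds:
  Brook: 1 of 1 neighbours ≥ 1, panics.
  Oakham: 1 of 2 neighbours < 2, not yet.
Round 3 — no new panics; cascade stops.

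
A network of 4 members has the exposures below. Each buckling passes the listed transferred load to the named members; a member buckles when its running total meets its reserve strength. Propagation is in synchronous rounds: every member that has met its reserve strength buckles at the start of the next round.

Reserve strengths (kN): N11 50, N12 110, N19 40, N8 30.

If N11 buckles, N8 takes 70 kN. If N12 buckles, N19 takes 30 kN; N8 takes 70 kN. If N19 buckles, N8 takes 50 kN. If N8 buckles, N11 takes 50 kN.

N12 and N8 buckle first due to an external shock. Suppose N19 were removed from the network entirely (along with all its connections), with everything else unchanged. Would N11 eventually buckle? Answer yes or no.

yes

With N19 removed:
Round 1 — N12, N8 buckle (initial).
  N11: +50 → 50 ≥ 50
Round 2 — N11 buckles.
No further bucklings.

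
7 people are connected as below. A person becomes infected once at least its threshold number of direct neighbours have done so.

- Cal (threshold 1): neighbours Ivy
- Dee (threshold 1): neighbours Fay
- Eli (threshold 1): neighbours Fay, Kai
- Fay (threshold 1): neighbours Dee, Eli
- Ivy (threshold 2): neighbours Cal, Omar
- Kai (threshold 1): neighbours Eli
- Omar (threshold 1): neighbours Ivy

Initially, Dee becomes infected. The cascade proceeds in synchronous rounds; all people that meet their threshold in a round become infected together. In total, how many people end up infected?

4

Round 1 — Dee becomes infected (initial).
Round 2 — checking thresholds:
  Fay: 1 of 2 neighbours ≥ 1, becomes infected.
Round 3 — checking thresholds:
  Eli: 1 of 2 neighbours ≥ 1, becomes infected.
Round 4 — checking thresholds:
  Kai: 1 of 1 neighbours ≥ 1, becomes infected.
Round 5 — no new infections; cascade stops.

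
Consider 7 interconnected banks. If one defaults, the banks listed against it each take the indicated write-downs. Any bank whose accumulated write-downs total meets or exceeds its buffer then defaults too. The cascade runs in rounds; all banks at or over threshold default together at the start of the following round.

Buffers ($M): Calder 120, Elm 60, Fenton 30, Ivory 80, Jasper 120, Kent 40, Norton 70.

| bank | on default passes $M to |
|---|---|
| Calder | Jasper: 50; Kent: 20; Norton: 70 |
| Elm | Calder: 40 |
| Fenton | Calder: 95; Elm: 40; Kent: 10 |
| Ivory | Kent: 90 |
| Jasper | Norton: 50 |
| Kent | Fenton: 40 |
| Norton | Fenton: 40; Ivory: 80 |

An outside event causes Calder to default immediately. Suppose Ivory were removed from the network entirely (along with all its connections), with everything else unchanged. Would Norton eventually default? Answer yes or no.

yes

With Ivory removed:
Round 1 — Calder defaults (initial).
  Jasper: +50 → 50 < 120
  Kent: +20 → 20 < 40
  Norton: +70 → 70 ≥ 70
Round 2 — Norton defaults.
  Fenton: +40 → 40 ≥ 30
Round 3 — Fenton defaults.
  Elm: +40 → 40 < 60
  Kent: +10 → 30 < 40
No further defaults.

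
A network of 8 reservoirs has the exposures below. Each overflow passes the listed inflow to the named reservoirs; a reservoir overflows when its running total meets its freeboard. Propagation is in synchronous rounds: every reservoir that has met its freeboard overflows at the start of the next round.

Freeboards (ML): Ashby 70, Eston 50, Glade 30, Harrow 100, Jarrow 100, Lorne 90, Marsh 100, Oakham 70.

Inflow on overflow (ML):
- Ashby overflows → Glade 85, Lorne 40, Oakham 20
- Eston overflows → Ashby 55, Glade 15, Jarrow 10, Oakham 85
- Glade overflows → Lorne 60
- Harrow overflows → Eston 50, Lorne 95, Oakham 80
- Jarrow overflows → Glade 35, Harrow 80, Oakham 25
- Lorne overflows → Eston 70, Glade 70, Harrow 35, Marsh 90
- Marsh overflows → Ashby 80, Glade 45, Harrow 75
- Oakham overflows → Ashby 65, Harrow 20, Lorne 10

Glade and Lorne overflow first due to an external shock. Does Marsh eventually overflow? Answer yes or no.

no

Round 1 — Glade, Lorne overflow (initial).
  Eston: +70 → 70 ≥ 50
  Harrow: +35 → 35 < 100
  Marsh: +90 → 90 < 100
Round 2 — Eston overflows.
  Ashby: +55 → 55 < 70
  Jarrow: +10 → 10 < 100
  Oakham: +85 → 85 ≥ 70
Round 3 — Oakham overflows.
  Ashby: +65 → 120 ≥ 70
  Harrow: +20 → 55 < 100
Round 4 — Ashby overflows.
No further overflows.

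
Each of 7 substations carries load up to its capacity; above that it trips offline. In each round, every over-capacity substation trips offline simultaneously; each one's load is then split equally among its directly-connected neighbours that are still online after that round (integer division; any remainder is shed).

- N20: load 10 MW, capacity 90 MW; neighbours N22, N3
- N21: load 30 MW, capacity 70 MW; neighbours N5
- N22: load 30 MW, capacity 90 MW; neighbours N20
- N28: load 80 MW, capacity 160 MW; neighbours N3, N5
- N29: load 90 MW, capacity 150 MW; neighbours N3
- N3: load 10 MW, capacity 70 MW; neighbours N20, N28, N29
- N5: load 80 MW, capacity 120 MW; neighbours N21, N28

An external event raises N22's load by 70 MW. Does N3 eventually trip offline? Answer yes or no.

yes

Round 1 — N22 at 100 > 90. N22 trips offline.
  N22 sheds 100 MW to N20: 100 each.
    N20: 10+100 = 110 > 90
Round 2 — N20 trips offline.
  N20 sheds 110 MW to N3: 110 each.
    N3: 10+110 = 120 > 70
Round 3 — N3 trips offline.
  N3 sheds 120 MW to N28, N29: 60 each.
    N28: 80+60 = 140 ≤ 160
    N29: 90+60 = 150 ≤ 150
No further trips.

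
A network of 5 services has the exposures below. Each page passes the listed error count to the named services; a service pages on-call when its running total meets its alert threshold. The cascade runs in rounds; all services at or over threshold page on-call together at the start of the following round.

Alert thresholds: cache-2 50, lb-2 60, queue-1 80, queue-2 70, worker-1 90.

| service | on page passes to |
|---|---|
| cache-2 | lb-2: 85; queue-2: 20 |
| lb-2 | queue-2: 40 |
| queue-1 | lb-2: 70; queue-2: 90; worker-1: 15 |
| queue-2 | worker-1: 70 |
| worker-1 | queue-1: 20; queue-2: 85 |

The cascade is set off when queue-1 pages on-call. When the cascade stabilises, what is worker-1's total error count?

85

Round 1 — queue-1 pages on-call (initial).
  lb-2: +70 → 70 ≥ 60
  queue-2: +90 → 90 ≥ 70
  worker-1: +15 → 15 < 90
Round 2 — lb-2, queue-2 page on-call.
  worker-1: +70 → 85 < 90
No further pages.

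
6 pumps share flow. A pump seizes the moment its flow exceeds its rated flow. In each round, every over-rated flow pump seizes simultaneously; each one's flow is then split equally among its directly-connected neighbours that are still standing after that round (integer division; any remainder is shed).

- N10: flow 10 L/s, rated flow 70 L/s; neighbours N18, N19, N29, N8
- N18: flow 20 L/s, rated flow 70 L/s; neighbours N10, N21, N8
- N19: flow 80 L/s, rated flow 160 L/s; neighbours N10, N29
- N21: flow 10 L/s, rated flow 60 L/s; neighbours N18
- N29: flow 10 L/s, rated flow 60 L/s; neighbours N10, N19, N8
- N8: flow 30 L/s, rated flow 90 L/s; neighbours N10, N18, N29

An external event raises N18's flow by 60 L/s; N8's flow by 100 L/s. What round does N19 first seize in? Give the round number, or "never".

Round 1 — N18 at 80 > 70; N8 at 130 > 90. N18, N8 seize.
  N18 sheds 80 L/s to N10, N21: 40 each.
    N10: 10+40 = 50 ≤ 70
    N21: 10+40 = 50 ≤ 60
  N8 sheds 130 L/s to N10, N29: 65 each.
    N10: 50+65 = 115 > 70
    N29: 10+65 = 75 > 60
Round 2 — N10, N29 seize.
  N10 sheds 115 L/s to N19: 115 each.
    N19: 80+115 = 195 > 160
  N29 sheds 75 L/s to N19: 75 each.
    N19: 195+75 = 270 > 160
Round 3 — N19 seizes.
  N19 sheds 270 L/s: no online neighbours, lost.
No further seizures.

3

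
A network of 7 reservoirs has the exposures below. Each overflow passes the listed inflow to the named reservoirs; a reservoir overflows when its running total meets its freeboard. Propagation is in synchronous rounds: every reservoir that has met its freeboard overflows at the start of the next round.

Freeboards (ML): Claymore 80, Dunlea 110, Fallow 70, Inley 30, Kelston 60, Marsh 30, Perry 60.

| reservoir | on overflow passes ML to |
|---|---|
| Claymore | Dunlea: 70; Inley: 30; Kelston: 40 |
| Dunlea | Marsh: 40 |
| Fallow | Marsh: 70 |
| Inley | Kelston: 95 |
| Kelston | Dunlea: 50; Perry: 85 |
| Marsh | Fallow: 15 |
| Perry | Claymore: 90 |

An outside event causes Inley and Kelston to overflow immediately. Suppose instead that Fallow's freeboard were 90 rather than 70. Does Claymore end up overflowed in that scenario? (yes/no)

With Fallow's freeboard at 90:
Round 1 — Inley, Kelston overflow (initial).
  Dunlea: +50 → 50 < 110
  Perry: +85 → 85 ≥ 60
Round 2 — Perry overflows.
  Claymore: +90 → 90 ≥ 80
Round 3 — Claymore overflows.
  Dunlea: +70 → 120 ≥ 110
Round 4 — Dunlea overflows.
  Marsh: +40 → 40 ≥ 30
Round 5 — Marsh overflows.
  Fallow: +15 → 15 < 90
No further overflows.

yes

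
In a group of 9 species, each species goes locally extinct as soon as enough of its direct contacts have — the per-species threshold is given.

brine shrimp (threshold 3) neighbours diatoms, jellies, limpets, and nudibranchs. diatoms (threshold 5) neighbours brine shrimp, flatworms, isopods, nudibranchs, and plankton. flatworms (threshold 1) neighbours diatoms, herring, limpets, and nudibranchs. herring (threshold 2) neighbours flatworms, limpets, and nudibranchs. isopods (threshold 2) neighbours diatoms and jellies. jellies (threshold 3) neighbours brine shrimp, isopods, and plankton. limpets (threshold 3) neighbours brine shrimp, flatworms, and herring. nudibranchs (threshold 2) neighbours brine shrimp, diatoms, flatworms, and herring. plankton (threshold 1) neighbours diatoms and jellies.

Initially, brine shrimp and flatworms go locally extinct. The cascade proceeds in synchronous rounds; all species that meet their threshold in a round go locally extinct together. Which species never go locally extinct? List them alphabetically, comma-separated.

diatoms, isopods, jellies, plankton

Round 1 — brine shrimp, flatworms go locally extinct (initial).
Round 2 — checking thresholds:
  diatoms: 2 of 5 neighbours < 5, holds.
  herring: 1 of 3 neighbours < 2, holds.
  jellies: 1 of 3 neighbours < 3, holds.
  limpets: 2 of 3 neighbours < 3, holds.
  nudibranchs: 2 of 4 neighbours ≥ 2, goes locally extinct.
Round 3 — checking thresholds:
  diatoms: 3 of 5 neighbours < 5, holds.
  herring: 2 of 3 neighbours ≥ 2, goes locally extinct.
  jellies: 1 of 3 neighbours < 3, holds.
  limpets: 2 of 3 neighbours < 3, holds.
Round 4 — checking thresholds:
  diatoms: 3 of 5 neighbours < 5, holds.
  jellies: 1 of 3 neighbours < 3, holds.
  limpets: 3 of 3 neighbours ≥ 3, goes locally extinct.
Round 5 — no new extinctions; cascade stops.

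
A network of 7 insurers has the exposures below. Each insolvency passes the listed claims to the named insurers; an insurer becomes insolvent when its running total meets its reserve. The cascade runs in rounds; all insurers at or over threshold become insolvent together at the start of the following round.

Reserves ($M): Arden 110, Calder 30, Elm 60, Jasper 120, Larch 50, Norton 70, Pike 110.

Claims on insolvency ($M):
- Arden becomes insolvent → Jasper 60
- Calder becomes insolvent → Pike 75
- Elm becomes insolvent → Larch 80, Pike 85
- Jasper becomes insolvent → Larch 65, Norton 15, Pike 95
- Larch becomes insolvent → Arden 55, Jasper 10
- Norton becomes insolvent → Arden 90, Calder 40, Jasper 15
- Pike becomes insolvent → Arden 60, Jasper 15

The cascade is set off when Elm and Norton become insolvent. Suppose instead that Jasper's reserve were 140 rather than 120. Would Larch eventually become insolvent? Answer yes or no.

With Jasper's reserve at 140:
Round 1 — Elm, Norton become insolvent (initial).
  Arden: +90 → 90 < 110
  Calder: +40 → 40 ≥ 30
  Jasper: +15 → 15 < 140
  Larch: +80 → 80 ≥ 50
  Pike: +85 → 85 < 110
Round 2 — Calder, Larch become insolvent.
  Arden: +55 → 145 ≥ 110
  Jasper: +10 → 25 < 140
  Pike: +75 → 160 ≥ 110
Round 3 — Arden, Pike become insolvent.
  Jasper: +60+15 → 100 < 140
No further insolvencies.

yes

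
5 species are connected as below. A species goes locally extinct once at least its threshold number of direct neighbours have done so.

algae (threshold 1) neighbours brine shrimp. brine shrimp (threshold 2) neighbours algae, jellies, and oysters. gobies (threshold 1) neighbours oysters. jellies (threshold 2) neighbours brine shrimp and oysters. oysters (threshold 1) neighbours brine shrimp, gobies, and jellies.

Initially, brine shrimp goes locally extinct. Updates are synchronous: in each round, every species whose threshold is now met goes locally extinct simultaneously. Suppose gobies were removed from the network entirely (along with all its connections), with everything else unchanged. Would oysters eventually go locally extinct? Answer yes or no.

With gobies removed:
Round 1 — brine shrimp goes locally extinct (initial).
Round 2 — checking thresholds:
  algae: 1 of 1 neighbours ≥ 1, goes locally extinct.
  jellies: 1 of 2 neighbours < 2, holds.
  oysters: 1 of 2 neighbours ≥ 1, goes locally extinct.
Round 3 — checking thresholds:
  jellies: 2 of 2 neighbours ≥ 2, goes locally extinct.
Round 4 — no new extinctions; cascade stops.

yes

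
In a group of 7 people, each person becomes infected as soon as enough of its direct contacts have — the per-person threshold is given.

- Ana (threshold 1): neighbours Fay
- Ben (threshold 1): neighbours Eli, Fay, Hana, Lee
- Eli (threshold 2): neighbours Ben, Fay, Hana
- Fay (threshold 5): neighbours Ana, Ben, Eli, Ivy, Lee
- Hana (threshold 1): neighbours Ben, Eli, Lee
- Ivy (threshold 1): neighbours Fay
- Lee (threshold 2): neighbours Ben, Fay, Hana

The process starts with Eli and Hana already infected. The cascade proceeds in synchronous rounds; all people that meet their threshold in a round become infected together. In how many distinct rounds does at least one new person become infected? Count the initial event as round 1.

Round 1 — Eli, Hana become infected (initial).
Round 2 — checking thresholds:
  Ben: 2 of 4 neighbours ≥ 1, becomes infected.
  Fay: 1 of 5 neighbours < 5, holds.
  Lee: 1 of 3 neighbours < 2, holds.
Round 3 — checking thresholds:
  Fay: 2 of 5 neighbours < 5, holds.
  Lee: 2 of 3 neighbours ≥ 2, becomes infected.
Round 4 — no new infections; cascade stops.

3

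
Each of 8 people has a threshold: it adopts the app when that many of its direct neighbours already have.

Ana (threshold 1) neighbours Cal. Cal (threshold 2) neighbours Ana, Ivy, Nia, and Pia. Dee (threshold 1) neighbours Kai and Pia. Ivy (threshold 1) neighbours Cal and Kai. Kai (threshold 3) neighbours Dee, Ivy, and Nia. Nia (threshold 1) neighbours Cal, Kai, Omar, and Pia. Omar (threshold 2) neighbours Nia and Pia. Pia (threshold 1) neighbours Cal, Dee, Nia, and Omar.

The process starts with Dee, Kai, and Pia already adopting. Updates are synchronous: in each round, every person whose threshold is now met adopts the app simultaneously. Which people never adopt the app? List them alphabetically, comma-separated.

none

Round 1 — Dee, Kai, Pia adopt the app (initial).
Round 2 — checking thresholds:
  Cal: 1 of 4 neighbours < 2, holds.
  Ivy: 1 of 2 neighbours ≥ 1, adopts the app.
  Nia: 2 of 4 neighbours ≥ 1, adopts the app.
  Omar: 1 of 2 neighbours < 2, holds.
Round 3 — checking thresholds:
  Cal: 3 of 4 neighbours ≥ 2, adopts the app.
  Omar: 2 of 2 neighbours ≥ 2, adopts the app.
Round 4 — checking thresholds:
  Ana: 1 of 1 neighbours ≥ 1, adopts the app.
Round 5 — no new adoptions; cascade stops.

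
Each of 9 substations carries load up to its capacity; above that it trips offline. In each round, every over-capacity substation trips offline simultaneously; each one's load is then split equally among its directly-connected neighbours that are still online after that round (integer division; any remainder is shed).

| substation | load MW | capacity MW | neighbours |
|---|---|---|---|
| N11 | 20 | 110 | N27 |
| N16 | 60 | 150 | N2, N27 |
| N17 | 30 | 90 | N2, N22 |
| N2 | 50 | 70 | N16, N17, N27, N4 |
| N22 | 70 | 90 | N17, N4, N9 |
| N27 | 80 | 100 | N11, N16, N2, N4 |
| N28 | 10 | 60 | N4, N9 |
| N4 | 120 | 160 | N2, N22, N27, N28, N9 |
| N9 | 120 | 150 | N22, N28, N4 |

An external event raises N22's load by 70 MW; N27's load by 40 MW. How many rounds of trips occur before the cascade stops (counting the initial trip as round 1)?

3

Round 1 — N22 at 140 > 90; N27 at 120 > 100. N22, N27 trip offline.
  N22 sheds 140 MW to N17, N4, N9: 46 each (2 lost).
    N17: 30+46 = 76 ≤ 90
    N4: 120+46 = 166 > 160
    N9: 120+46 = 166 > 150
  N27 sheds 120 MW to N11, N16, N2, N4: 30 each.
    N11: 20+30 = 50 ≤ 110
    N16: 60+30 = 90 ≤ 150
    N2: 50+30 = 80 > 70
    N4: 166+30 = 196 > 160
Round 2 — N2, N4, N9 trip offline.
  N2 sheds 80 MW to N16, N17: 40 each.
    N16: 90+40 = 130 ≤ 150
    N17: 76+40 = 116 > 90
  N4 sheds 196 MW to N28: 196 each.
    N28: 10+196 = 206 > 60
  N9 sheds 166 MW to N28: 166 each.
    N28: 206+166 = 372 > 60
Round 3 — N17, N28 trip offline.
  N17 sheds 116 MW: no online neighbours, lost.
  N28 sheds 372 MW: no online neighbours, lost.
No further trips.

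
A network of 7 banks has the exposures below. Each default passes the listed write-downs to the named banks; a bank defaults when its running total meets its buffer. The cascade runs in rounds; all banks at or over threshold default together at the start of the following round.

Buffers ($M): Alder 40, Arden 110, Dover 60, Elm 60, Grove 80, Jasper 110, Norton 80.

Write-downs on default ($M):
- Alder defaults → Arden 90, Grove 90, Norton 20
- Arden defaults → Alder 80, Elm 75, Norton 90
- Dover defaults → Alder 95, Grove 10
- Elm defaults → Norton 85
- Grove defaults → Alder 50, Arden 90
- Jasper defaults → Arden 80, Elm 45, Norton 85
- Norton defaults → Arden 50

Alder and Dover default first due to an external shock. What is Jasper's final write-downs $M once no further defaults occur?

Round 1 — Alder, Dover default (initial).
  Arden: +90 → 90 < 110
  Grove: +90+10 → 100 ≥ 80
  Norton: +20 → 20 < 80
Round 2 — Grove defaults.
  Arden: +90 → 180 ≥ 110
Round 3 — Arden defaults.
  Elm: +75 → 75 ≥ 60
  Norton: +90 → 110 ≥ 80
Round 4 — Elm, Norton default.
No further defaults.

0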